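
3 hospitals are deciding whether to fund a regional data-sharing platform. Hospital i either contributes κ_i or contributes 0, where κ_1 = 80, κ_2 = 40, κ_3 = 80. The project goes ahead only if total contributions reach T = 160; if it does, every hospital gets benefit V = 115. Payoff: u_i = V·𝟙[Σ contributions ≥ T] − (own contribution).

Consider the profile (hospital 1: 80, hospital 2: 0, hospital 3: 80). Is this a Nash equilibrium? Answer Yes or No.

Total = 160 ≥ 160: provided.
Hospital 1 (pledges 80, payoff 35): dropping to 0 → total 80, payoff 0. No gain.
Hospital 2 (pledges 0, payoff 115): pledging 40 → total 200, payoff 75. No gain.
Hospital 3 (pledges 80, payoff 35): dropping to 0 → total 80, payoff 0. No gain.

Yes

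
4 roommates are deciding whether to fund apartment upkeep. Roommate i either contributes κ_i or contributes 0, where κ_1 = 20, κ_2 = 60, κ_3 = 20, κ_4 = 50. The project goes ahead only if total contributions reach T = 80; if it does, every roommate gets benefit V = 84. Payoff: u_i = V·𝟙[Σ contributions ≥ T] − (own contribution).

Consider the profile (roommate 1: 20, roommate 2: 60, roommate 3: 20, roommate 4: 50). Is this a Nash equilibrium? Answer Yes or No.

Total = 150 ≥ 80: provided.
Roommate 1 (pledges 20, payoff 64): dropping to 0 → total 130, payoff 84. Profitable deviation.

No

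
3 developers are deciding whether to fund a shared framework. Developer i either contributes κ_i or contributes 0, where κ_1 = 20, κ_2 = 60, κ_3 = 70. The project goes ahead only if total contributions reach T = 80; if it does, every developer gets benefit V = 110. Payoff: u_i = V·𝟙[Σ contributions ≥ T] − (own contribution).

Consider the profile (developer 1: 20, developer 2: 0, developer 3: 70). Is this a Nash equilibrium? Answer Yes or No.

Total = 90 ≥ 80: provided.
Developer 1 (pledges 20, payoff 90): dropping to 0 → total 70, payoff 0. No gain.
Developer 2 (pledges 0, payoff 110): pledging 60 → total 150, payoff 50. No gain.
Developer 3 (pledges 70, payoff 40): dropping to 0 → total 20, payoff 0. No gain.

Yes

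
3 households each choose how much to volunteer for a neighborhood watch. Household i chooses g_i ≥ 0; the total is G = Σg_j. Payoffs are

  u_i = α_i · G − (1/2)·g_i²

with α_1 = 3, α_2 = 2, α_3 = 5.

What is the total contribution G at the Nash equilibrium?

10

Household i's FOC: ∂u_i/∂g_i = α_i − g_i = 0, so g_i* = α_i.
NE contributions = (3, 2, 5); G = 10.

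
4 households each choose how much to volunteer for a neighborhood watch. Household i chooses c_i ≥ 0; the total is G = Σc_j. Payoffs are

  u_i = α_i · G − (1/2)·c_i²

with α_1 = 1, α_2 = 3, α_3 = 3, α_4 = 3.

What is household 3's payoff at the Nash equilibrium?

25.5

Household i's FOC: ∂u_i/∂c_i = α_i − c_i = 0, so c_i* = α_i.
NE contributions = (1, 3, 3, 3); G = 10.
u_3 = α_3·G − ½·(c_3)² = 3·10 − ½·3² = 25.5.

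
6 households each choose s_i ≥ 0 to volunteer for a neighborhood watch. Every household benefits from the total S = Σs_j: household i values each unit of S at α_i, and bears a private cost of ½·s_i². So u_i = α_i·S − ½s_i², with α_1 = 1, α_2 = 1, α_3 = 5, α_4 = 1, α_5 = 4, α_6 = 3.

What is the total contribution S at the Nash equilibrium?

15

Household i's FOC: ∂u_i/∂s_i = α_i − s_i = 0, so s_i* = α_i.
NE contributions = (1, 1, 5, 1, 4, 3); S = 15.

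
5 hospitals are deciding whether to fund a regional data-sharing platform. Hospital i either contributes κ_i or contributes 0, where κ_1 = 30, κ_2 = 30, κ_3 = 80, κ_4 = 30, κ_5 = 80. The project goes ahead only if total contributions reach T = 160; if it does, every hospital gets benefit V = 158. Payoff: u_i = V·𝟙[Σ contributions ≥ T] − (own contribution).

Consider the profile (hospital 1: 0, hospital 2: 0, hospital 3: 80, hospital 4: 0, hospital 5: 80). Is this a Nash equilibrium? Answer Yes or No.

Yes

Total = 160 ≥ 160: provided.
Hospital 1 (pledges 0, payoff 158): pledging 30 → total 190, payoff 128. No gain.
Hospital 2 (pledges 0, payoff 158): pledging 30 → total 190, payoff 128. No gain.
Hospital 3 (pledges 80, payoff 78): dropping to 0 → total 80, payoff 0. No gain.
Hospital 4 (pledges 0, payoff 158): pledging 30 → total 190, payoff 128. No gain.
Hospital 5 (pledges 80, payoff 78): dropping to 0 → total 80, payoff 0. No gain.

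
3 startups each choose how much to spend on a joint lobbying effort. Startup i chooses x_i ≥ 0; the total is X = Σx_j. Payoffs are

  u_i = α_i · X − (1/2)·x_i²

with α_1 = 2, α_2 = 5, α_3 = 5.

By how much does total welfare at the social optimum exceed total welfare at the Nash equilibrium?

Startup i's FOC: ∂u_i/∂x_i = α_i − x_i = 0, so x_i* = α_i.
NE contributions = (2, 5, 5); X = 12.
W^NE = (Σα)·X − ½Σα_i² = 12² − ½·54 = 117.
Planner sets x_i = Σα_j = 12 for every i, so X^SO = 3·12 = 36.
W^SO = (Σα)·X^SO − ½·3·(Σα)² = (3/2)·12² = 216.
Deadweight loss = W^SO − W^NE = 99.

99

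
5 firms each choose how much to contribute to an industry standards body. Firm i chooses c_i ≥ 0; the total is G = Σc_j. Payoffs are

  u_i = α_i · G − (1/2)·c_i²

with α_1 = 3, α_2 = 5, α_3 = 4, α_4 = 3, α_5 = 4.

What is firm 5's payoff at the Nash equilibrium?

68

Firm i's FOC: ∂u_i/∂c_i = α_i − c_i = 0, so c_i* = α_i.
NE contributions = (3, 5, 4, 3, 4); G = 19.
u_5 = α_5·G − ½·(c_5)² = 4·19 − ½·4² = 68.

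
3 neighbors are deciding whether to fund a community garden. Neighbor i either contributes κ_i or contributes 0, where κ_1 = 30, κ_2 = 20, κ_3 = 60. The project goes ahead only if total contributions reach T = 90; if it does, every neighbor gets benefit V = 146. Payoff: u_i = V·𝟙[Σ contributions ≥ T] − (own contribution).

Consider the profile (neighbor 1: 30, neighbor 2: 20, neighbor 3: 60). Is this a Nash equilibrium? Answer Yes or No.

No

Total = 110 ≥ 90: provided.
Neighbor 1 (pledges 30, payoff 116): dropping to 0 → total 80, payoff 0. No gain.
Neighbor 2 (pledges 20, payoff 126): dropping to 0 → total 90, payoff 146. Profitable deviation.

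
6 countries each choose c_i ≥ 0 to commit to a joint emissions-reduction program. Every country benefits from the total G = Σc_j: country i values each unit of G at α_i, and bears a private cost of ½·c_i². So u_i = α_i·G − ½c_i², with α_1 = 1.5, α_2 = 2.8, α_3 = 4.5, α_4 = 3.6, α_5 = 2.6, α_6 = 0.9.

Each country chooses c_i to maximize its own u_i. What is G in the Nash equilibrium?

15.9

Country i's FOC: ∂u_i/∂c_i = α_i − c_i = 0, so c_i* = α_i.
NE contributions = (1.5, 2.8, 4.5, 3.6, 2.6, 0.9); G = 15.9.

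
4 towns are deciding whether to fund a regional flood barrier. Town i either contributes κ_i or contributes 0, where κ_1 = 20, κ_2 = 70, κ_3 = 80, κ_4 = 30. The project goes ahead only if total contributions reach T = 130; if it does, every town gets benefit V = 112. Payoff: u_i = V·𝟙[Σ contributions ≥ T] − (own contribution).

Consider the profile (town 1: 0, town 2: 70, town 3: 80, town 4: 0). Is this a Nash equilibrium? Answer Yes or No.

Total = 150 ≥ 130: provided.
Town 1 (pledges 0, payoff 112): pledging 20 → total 170, payoff 92. No gain.
Town 2 (pledges 70, payoff 42): dropping to 0 → total 80, payoff 0. No gain.
Town 3 (pledges 80, payoff 32): dropping to 0 → total 70, payoff 0. No gain.
Town 4 (pledges 0, payoff 112): pledging 30 → total 180, payoff 82. No gain.

Yes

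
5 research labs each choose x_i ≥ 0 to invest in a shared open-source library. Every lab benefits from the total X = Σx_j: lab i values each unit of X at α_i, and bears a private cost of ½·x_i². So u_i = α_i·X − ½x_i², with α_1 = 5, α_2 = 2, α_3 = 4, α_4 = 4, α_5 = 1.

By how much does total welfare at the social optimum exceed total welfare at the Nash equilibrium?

Lab i's FOC: ∂u_i/∂x_i = α_i − x_i = 0, so x_i* = α_i.
NE contributions = (5, 2, 4, 4, 1); X = 16.
W^NE = (Σα)·X − ½Σα_i² = 16² − ½·62 = 225.
Planner sets x_i = Σα_j = 16 for every i, so X^SO = 5·16 = 80.
W^SO = (Σα)·X^SO − ½·5·(Σα)² = (5/2)·16² = 640.
Deadweight loss = W^SO − W^NE = 415.

415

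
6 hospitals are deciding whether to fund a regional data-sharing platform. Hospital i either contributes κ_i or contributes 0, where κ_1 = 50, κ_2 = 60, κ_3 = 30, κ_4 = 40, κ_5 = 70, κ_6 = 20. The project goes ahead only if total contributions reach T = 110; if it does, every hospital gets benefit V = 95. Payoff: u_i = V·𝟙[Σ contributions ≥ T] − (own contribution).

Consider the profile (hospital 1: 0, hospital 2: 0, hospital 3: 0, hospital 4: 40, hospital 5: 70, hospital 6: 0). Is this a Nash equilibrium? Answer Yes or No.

Yes

Total = 110 ≥ 110: provided.
Hospital 1 (pledges 0, payoff 95): pledging 50 → total 160, payoff 45. No gain.
Hospital 2 (pledges 0, payoff 95): pledging 60 → total 170, payoff 35. No gain.
Hospital 3 (pledges 0, payoff 95): pledging 30 → total 140, payoff 65. No gain.
Hospital 4 (pledges 40, payoff 55): dropping to 0 → total 70, payoff 0. No gain.
Hospital 5 (pledges 70, payoff 25): dropping to 0 → total 40, payoff 0. No gain.
Hospital 6 (pledges 0, payoff 95): pledging 20 → total 130, payoff 75. No gain.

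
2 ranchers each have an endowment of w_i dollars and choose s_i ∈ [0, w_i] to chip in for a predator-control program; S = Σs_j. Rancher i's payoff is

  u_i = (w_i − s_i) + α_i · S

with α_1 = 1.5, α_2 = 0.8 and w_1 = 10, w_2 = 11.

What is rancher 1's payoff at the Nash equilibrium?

15

∂u_i/∂s_i = α_i − 1, so rancher i contributes w_i if α_i > 1, else 0.
α_i > 1 for i ∈ {1}; NE contributions (10, 0), S = 10.
u_1 = (10 − 10) + 1.5·10 = 15.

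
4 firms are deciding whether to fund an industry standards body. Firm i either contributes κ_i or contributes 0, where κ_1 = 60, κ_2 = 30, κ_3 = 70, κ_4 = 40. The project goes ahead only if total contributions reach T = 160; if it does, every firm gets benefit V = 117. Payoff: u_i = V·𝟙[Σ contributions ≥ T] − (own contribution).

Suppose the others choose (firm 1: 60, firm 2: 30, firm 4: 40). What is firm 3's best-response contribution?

70

Others' total = 130. Contributing 70 brings total to 200 ≥ 160: gain V − κ_3 = 47.
Best response: 70.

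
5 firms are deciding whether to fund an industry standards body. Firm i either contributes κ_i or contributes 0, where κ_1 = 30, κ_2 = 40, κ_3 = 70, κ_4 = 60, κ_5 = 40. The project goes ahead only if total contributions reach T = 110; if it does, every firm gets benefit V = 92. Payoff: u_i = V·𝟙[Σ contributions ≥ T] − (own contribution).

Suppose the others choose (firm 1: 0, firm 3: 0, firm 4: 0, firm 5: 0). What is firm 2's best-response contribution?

0

Others' total = 0. Even contributing 40 gives 40 < 110: no benefit either way.
Best response: 0.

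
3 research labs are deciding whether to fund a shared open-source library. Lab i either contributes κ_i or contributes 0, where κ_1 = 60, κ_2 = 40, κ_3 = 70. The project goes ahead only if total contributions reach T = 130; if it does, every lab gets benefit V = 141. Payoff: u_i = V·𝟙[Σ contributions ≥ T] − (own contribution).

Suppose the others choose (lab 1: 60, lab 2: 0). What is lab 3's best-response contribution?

Others' total = 60. Contributing 70 brings total to 130 ≥ 130: gain V − κ_3 = 71.
Best response: 70.

70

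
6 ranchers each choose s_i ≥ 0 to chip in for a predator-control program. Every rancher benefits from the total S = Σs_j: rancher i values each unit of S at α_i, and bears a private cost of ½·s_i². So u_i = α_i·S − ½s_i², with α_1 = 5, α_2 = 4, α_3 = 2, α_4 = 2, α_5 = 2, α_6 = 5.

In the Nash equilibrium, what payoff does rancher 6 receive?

Rancher i's FOC: ∂u_i/∂s_i = α_i − s_i = 0, so s_i* = α_i.
NE contributions = (5, 4, 2, 2, 2, 5); S = 20.
u_6 = α_6·S − ½·(s_6)² = 5·20 − ½·5² = 87.5.

87.5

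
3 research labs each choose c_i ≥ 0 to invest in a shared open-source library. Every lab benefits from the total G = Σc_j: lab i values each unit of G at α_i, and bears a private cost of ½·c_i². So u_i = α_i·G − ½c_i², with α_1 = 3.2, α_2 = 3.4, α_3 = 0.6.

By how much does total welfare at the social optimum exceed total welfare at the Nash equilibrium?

Lab i's FOC: ∂u_i/∂c_i = α_i − c_i = 0, so c_i* = α_i.
NE contributions = (3.2, 3.4, 0.6); G = 7.2.
W^NE = (Σα)·G − ½Σα_i² = 7.2² − ½·22.16 = 40.76.
Planner sets c_i = Σα_j = 7.2 for every i, so G^SO = 3·7.2 = 21.6.
W^SO = (Σα)·G^SO − ½·3·(Σα)² = (3/2)·7.2² = 77.76.
Deadweight loss = W^SO − W^NE = 37.

37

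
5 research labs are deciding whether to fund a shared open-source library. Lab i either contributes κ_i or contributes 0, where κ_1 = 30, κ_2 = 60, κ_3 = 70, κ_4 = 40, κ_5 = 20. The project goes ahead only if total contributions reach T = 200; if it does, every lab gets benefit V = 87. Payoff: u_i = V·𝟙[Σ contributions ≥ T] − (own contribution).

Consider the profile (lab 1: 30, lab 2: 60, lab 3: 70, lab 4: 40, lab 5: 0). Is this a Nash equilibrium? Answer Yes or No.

Total = 200 ≥ 200: provided.
Lab 1 (pledges 30, payoff 57): dropping to 0 → total 170, payoff 0. No gain.
Lab 2 (pledges 60, payoff 27): dropping to 0 → total 140, payoff 0. No gain.
Lab 3 (pledges 70, payoff 17): dropping to 0 → total 130, payoff 0. No gain.
Lab 4 (pledges 40, payoff 47): dropping to 0 → total 160, payoff 0. No gain.
Lab 5 (pledges 0, payoff 87): pledging 20 → total 220, payoff 67. No gain.

Yes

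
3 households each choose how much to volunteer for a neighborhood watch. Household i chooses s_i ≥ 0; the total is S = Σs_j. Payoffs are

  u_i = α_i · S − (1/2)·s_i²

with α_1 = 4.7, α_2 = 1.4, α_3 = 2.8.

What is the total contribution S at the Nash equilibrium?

Household i's FOC: ∂u_i/∂s_i = α_i − s_i = 0, so s_i* = α_i.
NE contributions = (4.7, 1.4, 2.8); S = 8.9.

8.9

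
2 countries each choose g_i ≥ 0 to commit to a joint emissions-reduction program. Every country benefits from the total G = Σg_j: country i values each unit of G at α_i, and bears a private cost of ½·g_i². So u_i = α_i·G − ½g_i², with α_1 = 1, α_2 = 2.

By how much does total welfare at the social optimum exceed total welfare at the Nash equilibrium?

Country i's FOC: ∂u_i/∂g_i = α_i − g_i = 0, so g_i* = α_i.
NE contributions = (1, 2); G = 3.
W^NE = (Σα)·G − ½Σα_i² = 3² − ½·5 = 6.5.
Planner sets g_i = Σα_j = 3 for every i, so G^SO = 2·3 = 6.
W^SO = (Σα)·G^SO − ½·2·(Σα)² = (2/2)·3² = 9.
Deadweight loss = W^SO − W^NE = 2.5.

2.5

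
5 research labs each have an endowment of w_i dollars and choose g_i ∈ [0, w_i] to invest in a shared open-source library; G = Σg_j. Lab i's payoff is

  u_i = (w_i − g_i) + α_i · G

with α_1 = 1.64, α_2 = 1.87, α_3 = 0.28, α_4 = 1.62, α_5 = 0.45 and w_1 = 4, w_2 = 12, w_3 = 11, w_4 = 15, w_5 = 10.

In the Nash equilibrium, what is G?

31

∂u_i/∂g_i = α_i − 1, so lab i contributes w_i if α_i > 1, else 0.
α_i > 1 for i ∈ {1, 2, 4}; NE contributions (4, 12, 0, 15, 0), G = 31.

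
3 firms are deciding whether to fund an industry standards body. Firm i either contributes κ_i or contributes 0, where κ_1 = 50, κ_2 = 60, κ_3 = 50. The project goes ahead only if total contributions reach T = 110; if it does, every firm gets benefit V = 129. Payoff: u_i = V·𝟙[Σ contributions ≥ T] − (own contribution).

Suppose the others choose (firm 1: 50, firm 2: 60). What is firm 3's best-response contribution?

0

Others' total = 110 ≥ 110; contributing adds cost 50 for no extra benefit.
Best response: 0.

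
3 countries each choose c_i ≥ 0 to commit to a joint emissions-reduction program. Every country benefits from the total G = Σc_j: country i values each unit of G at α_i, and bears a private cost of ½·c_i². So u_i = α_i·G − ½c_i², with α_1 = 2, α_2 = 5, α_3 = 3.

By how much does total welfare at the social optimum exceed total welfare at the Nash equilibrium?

69

Country i's FOC: ∂u_i/∂c_i = α_i − c_i = 0, so c_i* = α_i.
NE contributions = (2, 5, 3); G = 10.
W^NE = (Σα)·G − ½Σα_i² = 10² − ½·38 = 81.
Planner sets c_i = Σα_j = 10 for every i, so G^SO = 3·10 = 30.
W^SO = (Σα)·G^SO − ½·3·(Σα)² = (3/2)·10² = 150.
Deadweight loss = W^SO − W^NE = 69.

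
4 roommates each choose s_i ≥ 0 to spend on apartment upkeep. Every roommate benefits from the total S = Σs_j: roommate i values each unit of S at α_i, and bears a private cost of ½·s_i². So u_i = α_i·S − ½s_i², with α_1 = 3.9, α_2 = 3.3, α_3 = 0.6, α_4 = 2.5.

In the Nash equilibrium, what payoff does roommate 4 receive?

Roommate i's FOC: ∂u_i/∂s_i = α_i − s_i = 0, so s_i* = α_i.
NE contributions = (3.9, 3.3, 0.6, 2.5); S = 10.3.
u_4 = α_4·S − ½·(s_4)² = 2.5·10.3 − ½·2.5² = 22.625.

22.625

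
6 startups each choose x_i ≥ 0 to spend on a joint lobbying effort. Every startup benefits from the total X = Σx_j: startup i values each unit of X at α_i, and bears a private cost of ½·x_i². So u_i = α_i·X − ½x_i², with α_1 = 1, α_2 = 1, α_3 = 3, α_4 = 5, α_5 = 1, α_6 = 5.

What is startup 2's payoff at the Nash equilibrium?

15.5

Startup i's FOC: ∂u_i/∂x_i = α_i − x_i = 0, so x_i* = α_i.
NE contributions = (1, 1, 3, 5, 1, 5); X = 16.
u_2 = α_2·X − ½·(x_2)² = 1·16 − ½·1² = 15.5.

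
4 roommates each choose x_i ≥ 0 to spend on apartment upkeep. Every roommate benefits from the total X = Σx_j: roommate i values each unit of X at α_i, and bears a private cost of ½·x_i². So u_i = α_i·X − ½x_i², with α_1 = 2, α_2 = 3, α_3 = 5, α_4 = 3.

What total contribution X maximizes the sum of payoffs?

52

Planner FOC: ∂(Σu_j)/∂x_i = (Σα_j) − x_i = 0, so x_i^SO = Σα_j = 13 for every i; X^SO = 52.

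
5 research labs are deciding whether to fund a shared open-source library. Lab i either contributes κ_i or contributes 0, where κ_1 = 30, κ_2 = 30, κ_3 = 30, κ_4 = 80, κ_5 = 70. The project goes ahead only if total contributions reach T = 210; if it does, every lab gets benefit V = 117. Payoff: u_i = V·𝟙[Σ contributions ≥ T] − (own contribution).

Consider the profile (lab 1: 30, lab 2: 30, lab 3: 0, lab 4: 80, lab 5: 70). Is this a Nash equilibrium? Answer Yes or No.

Yes

Total = 210 ≥ 210: provided.
Lab 1 (pledges 30, payoff 87): dropping to 0 → total 180, payoff 0. No gain.
Lab 2 (pledges 30, payoff 87): dropping to 0 → total 180, payoff 0. No gain.
Lab 3 (pledges 0, payoff 117): pledging 30 → total 240, payoff 87. No gain.
Lab 4 (pledges 80, payoff 37): dropping to 0 → total 130, payoff 0. No gain.
Lab 5 (pledges 70, payoff 47): dropping to 0 → total 140, payoff 0. No gain.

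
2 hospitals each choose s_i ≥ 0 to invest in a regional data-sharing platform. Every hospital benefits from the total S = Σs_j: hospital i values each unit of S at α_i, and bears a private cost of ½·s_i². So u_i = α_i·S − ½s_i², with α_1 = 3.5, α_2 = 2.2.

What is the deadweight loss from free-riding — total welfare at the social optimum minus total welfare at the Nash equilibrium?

Hospital i's FOC: ∂u_i/∂s_i = α_i − s_i = 0, so s_i* = α_i.
NE contributions = (3.5, 2.2); S = 5.7.
W^NE = (Σα)·S − ½Σα_i² = 5.7² − ½·17.09 = 23.945.
Planner sets s_i = Σα_j = 5.7 for every i, so S^SO = 2·5.7 = 11.4.
W^SO = (Σα)·S^SO − ½·2·(Σα)² = (2/2)·5.7² = 32.49.
Deadweight loss = W^SO − W^NE = 8.545.

8.545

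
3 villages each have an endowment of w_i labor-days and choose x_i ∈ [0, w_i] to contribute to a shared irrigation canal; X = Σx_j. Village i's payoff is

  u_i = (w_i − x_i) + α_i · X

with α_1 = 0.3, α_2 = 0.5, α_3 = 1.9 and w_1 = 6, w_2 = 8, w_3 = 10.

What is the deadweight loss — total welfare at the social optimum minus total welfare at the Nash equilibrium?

23.8

∂u_i/∂x_i = α_i − 1, so village i contributes w_i if α_i > 1, else 0.
α_i > 1 for i ∈ {3}; NE contributions (0, 0, 10), X = 10.
W^NE = Σw_i − X^NE + (Σα_i)·X^NE = 24 + 1.7·10 = 41.
Planner: ∂(Σu_j)/∂x_i = Σα_j − 1 = 1.7 > 0, so everyone contributes w_i; X^SO = 24, W^SO = 24 + 1.7·24 = 64.8.
Deadweight loss = 23.8.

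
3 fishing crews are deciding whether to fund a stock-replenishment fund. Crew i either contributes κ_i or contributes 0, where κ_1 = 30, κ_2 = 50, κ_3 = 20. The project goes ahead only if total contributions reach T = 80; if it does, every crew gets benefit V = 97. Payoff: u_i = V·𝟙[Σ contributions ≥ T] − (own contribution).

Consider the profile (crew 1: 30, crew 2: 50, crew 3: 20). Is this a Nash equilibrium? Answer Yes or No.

Total = 100 ≥ 80: provided.
Crew 1 (pledges 30, payoff 67): dropping to 0 → total 70, payoff 0. No gain.
Crew 2 (pledges 50, payoff 47): dropping to 0 → total 50, payoff 0. No gain.
Crew 3 (pledges 20, payoff 77): dropping to 0 → total 80, payoff 97. Profitable deviation.

No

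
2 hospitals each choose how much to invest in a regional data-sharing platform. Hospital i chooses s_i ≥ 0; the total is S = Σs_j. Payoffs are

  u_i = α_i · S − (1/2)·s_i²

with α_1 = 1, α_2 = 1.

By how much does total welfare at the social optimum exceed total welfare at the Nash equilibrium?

1

Hospital i's FOC: ∂u_i/∂s_i = α_i − s_i = 0, so s_i* = α_i.
NE contributions = (1, 1); S = 2.
W^NE = (Σα)·S − ½Σα_i² = 2² − ½·2 = 3.
Planner sets s_i = Σα_j = 2 for every i, so S^SO = 2·2 = 4.
W^SO = (Σα)·S^SO − ½·2·(Σα)² = (2/2)·2² = 4.
Deadweight loss = W^SO − W^NE = 1.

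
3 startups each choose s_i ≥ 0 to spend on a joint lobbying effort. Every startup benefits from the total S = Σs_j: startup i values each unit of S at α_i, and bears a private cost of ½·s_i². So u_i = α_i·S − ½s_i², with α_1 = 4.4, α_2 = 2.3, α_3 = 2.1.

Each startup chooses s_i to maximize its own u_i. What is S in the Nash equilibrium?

Startup i's FOC: ∂u_i/∂s_i = α_i − s_i = 0, so s_i* = α_i.
NE contributions = (4.4, 2.3, 2.1); S = 8.8.

8.8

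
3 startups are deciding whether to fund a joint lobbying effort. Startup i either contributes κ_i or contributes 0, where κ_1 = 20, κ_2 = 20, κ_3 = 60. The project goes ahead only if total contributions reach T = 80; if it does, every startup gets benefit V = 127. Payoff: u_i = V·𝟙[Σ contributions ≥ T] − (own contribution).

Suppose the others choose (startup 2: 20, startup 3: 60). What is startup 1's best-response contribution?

0

Others' total = 80 ≥ 80; contributing adds cost 20 for no extra benefit.
Best response: 0.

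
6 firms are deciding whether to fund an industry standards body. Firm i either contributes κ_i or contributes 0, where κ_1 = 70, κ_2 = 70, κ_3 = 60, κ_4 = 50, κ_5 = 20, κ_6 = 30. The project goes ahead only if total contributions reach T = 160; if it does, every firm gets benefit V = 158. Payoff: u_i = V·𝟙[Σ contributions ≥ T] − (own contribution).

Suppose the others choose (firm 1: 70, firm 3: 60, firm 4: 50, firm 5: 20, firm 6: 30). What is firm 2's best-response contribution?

Others' total = 230 ≥ 160; contributing adds cost 70 for no extra benefit.
Best response: 0.

0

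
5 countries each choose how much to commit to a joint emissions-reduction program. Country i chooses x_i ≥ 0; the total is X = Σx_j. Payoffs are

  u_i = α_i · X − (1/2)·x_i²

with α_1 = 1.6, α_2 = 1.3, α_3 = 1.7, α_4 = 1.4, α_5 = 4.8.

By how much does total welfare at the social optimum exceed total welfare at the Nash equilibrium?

Country i's FOC: ∂u_i/∂x_i = α_i − x_i = 0, so x_i* = α_i.
NE contributions = (1.6, 1.3, 1.7, 1.4, 4.8); X = 10.8.
W^NE = (Σα)·X − ½Σα_i² = 10.8² − ½·32.14 = 100.57.
Planner sets x_i = Σα_j = 10.8 for every i, so X^SO = 5·10.8 = 54.
W^SO = (Σα)·X^SO − ½·5·(Σα)² = (5/2)·10.8² = 291.6.
Deadweight loss = W^SO − W^NE = 191.03.

191.03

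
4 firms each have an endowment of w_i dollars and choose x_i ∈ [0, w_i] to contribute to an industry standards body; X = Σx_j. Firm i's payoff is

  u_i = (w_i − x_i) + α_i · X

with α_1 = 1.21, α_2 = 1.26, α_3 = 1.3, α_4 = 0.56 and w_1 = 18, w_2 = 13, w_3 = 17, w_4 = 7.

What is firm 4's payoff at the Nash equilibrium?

∂u_i/∂x_i = α_i − 1, so firm i contributes w_i if α_i > 1, else 0.
α_i > 1 for i ∈ {1, 2, 3}; NE contributions (18, 13, 17, 0), X = 48.
u_4 = (7 − 0) + 0.56·48 = 33.88.

33.88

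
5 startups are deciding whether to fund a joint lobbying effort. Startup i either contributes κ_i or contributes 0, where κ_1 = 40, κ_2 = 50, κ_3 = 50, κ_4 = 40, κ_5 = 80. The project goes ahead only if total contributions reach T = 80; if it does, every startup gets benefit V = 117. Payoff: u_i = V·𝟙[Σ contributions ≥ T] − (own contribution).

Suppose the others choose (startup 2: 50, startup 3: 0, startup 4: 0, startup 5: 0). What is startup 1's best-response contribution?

Others' total = 50. Contributing 40 brings total to 90 ≥ 80: gain V − κ_1 = 77.
Best response: 40.

40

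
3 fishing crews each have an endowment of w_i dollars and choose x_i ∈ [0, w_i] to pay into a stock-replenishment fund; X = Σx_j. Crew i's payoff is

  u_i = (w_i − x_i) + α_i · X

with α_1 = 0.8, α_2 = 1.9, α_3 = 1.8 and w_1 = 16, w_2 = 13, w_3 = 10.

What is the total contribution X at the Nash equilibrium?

∂u_i/∂x_i = α_i − 1, so crew i contributes w_i if α_i > 1, else 0.
α_i > 1 for i ∈ {2, 3}; NE contributions (0, 13, 10), X = 23.

23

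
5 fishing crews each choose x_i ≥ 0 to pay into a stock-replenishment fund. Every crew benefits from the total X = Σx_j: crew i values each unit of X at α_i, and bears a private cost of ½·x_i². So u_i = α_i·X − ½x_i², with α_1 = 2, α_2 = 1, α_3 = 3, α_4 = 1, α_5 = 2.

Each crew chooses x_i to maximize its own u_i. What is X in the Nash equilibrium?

9

Crew i's FOC: ∂u_i/∂x_i = α_i − x_i = 0, so x_i* = α_i.
NE contributions = (2, 1, 3, 1, 2); X = 9.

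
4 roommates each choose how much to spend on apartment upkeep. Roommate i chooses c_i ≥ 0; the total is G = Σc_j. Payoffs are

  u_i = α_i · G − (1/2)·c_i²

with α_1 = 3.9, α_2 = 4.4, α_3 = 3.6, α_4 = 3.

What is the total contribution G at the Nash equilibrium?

14.9

Roommate i's FOC: ∂u_i/∂c_i = α_i − c_i = 0, so c_i* = α_i.
NE contributions = (3.9, 4.4, 3.6, 3); G = 14.9.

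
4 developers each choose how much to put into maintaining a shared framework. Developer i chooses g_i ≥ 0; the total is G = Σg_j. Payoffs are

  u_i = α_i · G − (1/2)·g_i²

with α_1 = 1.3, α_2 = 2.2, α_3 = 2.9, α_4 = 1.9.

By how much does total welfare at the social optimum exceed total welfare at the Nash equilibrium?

78.165

Developer i's FOC: ∂u_i/∂g_i = α_i − g_i = 0, so g_i* = α_i.
NE contributions = (1.3, 2.2, 2.9, 1.9); G = 8.3.
W^NE = (Σα)·G − ½Σα_i² = 8.3² − ½·18.55 = 59.615.
Planner sets g_i = Σα_j = 8.3 for every i, so G^SO = 4·8.3 = 33.2.
W^SO = (Σα)·G^SO − ½·4·(Σα)² = (4/2)·8.3² = 137.78.
Deadweight loss = W^SO − W^NE = 78.165.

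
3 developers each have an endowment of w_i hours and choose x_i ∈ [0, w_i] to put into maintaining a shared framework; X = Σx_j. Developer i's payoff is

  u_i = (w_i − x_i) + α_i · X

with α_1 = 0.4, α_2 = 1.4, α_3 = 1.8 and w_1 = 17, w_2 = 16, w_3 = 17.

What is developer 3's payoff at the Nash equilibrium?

∂u_i/∂x_i = α_i − 1, so developer i contributes w_i if α_i > 1, else 0.
α_i > 1 for i ∈ {2, 3}; NE contributions (0, 16, 17), X = 33.
u_3 = (17 − 17) + 1.8·33 = 59.4.

59.4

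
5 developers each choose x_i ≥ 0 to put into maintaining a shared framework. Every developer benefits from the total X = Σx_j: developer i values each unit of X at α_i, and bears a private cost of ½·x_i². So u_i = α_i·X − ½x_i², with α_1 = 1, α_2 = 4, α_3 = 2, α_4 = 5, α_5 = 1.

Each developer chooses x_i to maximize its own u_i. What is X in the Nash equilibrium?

Developer i's FOC: ∂u_i/∂x_i = α_i − x_i = 0, so x_i* = α_i.
NE contributions = (1, 4, 2, 5, 1); X = 13.

13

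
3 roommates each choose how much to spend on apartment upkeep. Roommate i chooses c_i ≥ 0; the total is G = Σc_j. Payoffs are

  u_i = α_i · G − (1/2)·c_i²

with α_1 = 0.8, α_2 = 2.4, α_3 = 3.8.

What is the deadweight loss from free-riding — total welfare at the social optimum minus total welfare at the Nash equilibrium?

Roommate i's FOC: ∂u_i/∂c_i = α_i − c_i = 0, so c_i* = α_i.
NE contributions = (0.8, 2.4, 3.8); G = 7.
W^NE = (Σα)·G − ½Σα_i² = 7² − ½·20.84 = 38.58.
Planner sets c_i = Σα_j = 7 for every i, so G^SO = 3·7 = 21.
W^SO = (Σα)·G^SO − ½·3·(Σα)² = (3/2)·7² = 73.5.
Deadweight loss = W^SO − W^NE = 34.92.

34.92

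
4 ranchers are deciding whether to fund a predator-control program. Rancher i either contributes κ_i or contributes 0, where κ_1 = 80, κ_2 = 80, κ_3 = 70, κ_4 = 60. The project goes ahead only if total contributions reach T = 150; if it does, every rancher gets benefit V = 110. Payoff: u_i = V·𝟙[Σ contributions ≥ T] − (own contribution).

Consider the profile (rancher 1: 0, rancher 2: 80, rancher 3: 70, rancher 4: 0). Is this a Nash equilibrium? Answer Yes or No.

Yes

Total = 150 ≥ 150: provided.
Rancher 1 (pledges 0, payoff 110): pledging 80 → total 230, payoff 30. No gain.
Rancher 2 (pledges 80, payoff 30): dropping to 0 → total 70, payoff 0. No gain.
Rancher 3 (pledges 70, payoff 40): dropping to 0 → total 80, payoff 0. No gain.
Rancher 4 (pledges 0, payoff 110): pledging 60 → total 210, payoff 50. No gain.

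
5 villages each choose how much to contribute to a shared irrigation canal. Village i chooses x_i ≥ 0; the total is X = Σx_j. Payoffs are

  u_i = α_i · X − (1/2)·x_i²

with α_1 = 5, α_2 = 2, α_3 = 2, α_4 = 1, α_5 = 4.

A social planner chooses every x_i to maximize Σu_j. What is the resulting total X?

Planner FOC: ∂(Σu_j)/∂x_i = (Σα_j) − x_i = 0, so x_i^SO = Σα_j = 14 for every i; X^SO = 70.

70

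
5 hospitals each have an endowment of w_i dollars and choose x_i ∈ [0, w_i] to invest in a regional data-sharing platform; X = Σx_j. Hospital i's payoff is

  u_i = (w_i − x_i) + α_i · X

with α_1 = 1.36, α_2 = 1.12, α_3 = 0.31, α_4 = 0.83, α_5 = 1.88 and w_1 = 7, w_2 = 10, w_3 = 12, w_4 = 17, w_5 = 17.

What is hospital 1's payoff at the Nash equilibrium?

46.24

∂u_i/∂x_i = α_i − 1, so hospital i contributes w_i if α_i > 1, else 0.
α_i > 1 for i ∈ {1, 2, 5}; NE contributions (7, 10, 0, 0, 17), X = 34.
u_1 = (7 − 7) + 1.36·34 = 46.24.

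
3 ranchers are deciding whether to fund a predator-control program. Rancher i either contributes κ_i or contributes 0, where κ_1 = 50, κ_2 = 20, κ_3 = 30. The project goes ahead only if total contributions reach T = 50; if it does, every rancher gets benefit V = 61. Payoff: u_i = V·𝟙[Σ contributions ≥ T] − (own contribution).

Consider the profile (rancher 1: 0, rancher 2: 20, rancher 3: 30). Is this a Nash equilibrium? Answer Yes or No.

Total = 50 ≥ 50: provided.
Rancher 1 (pledges 0, payoff 61): pledging 50 → total 100, payoff 11. No gain.
Rancher 2 (pledges 20, payoff 41): dropping to 0 → total 30, payoff 0. No gain.
Rancher 3 (pledges 30, payoff 31): dropping to 0 → total 20, payoff 0. No gain.

Yes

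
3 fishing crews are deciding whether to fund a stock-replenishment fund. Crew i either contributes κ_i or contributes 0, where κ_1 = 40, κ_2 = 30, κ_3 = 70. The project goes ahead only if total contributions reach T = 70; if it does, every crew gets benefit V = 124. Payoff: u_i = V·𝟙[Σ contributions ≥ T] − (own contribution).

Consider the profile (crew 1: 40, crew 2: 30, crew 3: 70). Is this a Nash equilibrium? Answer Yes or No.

No

Total = 140 ≥ 70: provided.
Crew 1 (pledges 40, payoff 84): dropping to 0 → total 100, payoff 124. Profitable deviation.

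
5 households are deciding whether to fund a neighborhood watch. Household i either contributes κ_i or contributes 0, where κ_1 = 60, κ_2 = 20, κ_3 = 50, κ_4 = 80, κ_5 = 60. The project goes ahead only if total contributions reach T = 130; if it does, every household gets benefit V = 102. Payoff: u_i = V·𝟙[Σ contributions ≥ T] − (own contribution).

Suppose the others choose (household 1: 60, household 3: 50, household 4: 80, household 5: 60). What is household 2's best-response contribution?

Others' total = 250 ≥ 130; contributing adds cost 20 for no extra benefit.
Best response: 0.

0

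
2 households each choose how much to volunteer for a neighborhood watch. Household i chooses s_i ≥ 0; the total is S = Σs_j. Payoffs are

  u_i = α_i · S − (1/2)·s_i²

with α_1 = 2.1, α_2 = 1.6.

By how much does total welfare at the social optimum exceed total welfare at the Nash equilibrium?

3.485

Household i's FOC: ∂u_i/∂s_i = α_i − s_i = 0, so s_i* = α_i.
NE contributions = (2.1, 1.6); S = 3.7.
W^NE = (Σα)·S − ½Σα_i² = 3.7² − ½·6.97 = 10.205.
Planner sets s_i = Σα_j = 3.7 for every i, so S^SO = 2·3.7 = 7.4.
W^SO = (Σα)·S^SO − ½·2·(Σα)² = (2/2)·3.7² = 13.69.
Deadweight loss = W^SO − W^NE = 3.485.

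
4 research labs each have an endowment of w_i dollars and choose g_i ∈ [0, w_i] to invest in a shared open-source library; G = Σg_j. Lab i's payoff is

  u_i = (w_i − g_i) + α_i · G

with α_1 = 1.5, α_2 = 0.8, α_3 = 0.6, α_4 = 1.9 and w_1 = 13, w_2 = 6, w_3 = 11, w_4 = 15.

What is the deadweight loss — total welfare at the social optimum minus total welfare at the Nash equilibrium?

64.6

∂u_i/∂g_i = α_i − 1, so lab i contributes w_i if α_i > 1, else 0.
α_i > 1 for i ∈ {1, 4}; NE contributions (13, 0, 0, 15), G = 28.
W^NE = Σw_i − G^NE + (Σα_i)·G^NE = 45 + 3.8·28 = 151.4.
Planner: ∂(Σu_j)/∂g_i = Σα_j − 1 = 3.8 > 0, so everyone contributes w_i; G^SO = 45, W^SO = 45 + 3.8·45 = 216.
Deadweight loss = 64.6.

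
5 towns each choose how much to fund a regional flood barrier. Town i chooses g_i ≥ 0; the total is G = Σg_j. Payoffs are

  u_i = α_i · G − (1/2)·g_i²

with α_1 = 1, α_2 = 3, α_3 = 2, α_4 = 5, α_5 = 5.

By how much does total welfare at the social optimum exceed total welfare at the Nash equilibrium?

416

Town i's FOC: ∂u_i/∂g_i = α_i − g_i = 0, so g_i* = α_i.
NE contributions = (1, 3, 2, 5, 5); G = 16.
W^NE = (Σα)·G − ½Σα_i² = 16² − ½·64 = 224.
Planner sets g_i = Σα_j = 16 for every i, so G^SO = 5·16 = 80.
W^SO = (Σα)·G^SO − ½·5·(Σα)² = (5/2)·16² = 640.
Deadweight loss = W^SO − W^NE = 416.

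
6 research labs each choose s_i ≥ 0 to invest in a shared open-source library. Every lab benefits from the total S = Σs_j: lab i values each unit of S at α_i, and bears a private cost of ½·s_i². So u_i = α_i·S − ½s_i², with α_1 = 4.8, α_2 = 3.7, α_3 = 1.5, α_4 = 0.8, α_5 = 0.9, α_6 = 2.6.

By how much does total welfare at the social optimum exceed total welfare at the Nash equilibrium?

Lab i's FOC: ∂u_i/∂s_i = α_i − s_i = 0, so s_i* = α_i.
NE contributions = (4.8, 3.7, 1.5, 0.8, 0.9, 2.6); S = 14.3.
W^NE = (Σα)·S − ½Σα_i² = 14.3² − ½·47.19 = 180.895.
Planner sets s_i = Σα_j = 14.3 for every i, so S^SO = 6·14.3 = 85.8.
W^SO = (Σα)·S^SO − ½·6·(Σα)² = (6/2)·14.3² = 613.47.
Deadweight loss = W^SO − W^NE = 432.575.

432.575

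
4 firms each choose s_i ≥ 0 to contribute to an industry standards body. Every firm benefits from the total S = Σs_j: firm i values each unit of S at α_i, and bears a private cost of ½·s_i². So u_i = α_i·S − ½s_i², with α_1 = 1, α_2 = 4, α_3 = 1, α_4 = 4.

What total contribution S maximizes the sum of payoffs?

40

Planner FOC: ∂(Σu_j)/∂s_i = (Σα_j) − s_i = 0, so s_i^SO = Σα_j = 10 for every i; S^SO = 40.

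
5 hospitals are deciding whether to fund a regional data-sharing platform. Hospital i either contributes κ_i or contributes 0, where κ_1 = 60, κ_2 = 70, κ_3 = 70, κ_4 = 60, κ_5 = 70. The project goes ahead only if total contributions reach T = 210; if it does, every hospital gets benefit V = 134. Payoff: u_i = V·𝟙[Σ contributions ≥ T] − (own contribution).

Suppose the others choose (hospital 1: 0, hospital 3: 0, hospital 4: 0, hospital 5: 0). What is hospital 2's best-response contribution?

0

Others' total = 0. Even contributing 70 gives 70 < 210: no benefit either way.
Best response: 0.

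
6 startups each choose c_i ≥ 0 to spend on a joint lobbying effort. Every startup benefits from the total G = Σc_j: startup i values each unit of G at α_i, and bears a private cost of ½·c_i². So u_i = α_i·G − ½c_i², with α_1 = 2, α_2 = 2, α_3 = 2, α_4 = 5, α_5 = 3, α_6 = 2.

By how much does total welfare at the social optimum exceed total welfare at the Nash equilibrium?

Startup i's FOC: ∂u_i/∂c_i = α_i − c_i = 0, so c_i* = α_i.
NE contributions = (2, 2, 2, 5, 3, 2); G = 16.
W^NE = (Σα)·G − ½Σα_i² = 16² − ½·50 = 231.
Planner sets c_i = Σα_j = 16 for every i, so G^SO = 6·16 = 96.
W^SO = (Σα)·G^SO − ½·6·(Σα)² = (6/2)·16² = 768.
Deadweight loss = W^SO − W^NE = 537.

537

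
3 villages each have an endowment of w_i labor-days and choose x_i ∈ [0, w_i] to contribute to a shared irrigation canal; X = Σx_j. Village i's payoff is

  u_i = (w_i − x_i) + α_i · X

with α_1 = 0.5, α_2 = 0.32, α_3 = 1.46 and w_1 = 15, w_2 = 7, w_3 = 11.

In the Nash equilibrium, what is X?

∂u_i/∂x_i = α_i − 1, so village i contributes w_i if α_i > 1, else 0.
α_i > 1 for i ∈ {3}; NE contributions (0, 0, 11), X = 11.

11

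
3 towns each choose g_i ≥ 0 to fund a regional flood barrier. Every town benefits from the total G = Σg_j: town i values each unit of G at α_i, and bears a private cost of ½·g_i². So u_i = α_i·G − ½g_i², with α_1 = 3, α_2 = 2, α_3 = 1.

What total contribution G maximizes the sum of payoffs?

Planner FOC: ∂(Σu_j)/∂g_i = (Σα_j) − g_i = 0, so g_i^SO = Σα_j = 6 for every i; G^SO = 18.

18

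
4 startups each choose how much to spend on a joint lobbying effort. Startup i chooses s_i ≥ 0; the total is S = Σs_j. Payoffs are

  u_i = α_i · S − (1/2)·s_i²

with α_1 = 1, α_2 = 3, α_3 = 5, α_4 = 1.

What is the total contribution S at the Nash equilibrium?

10

Startup i's FOC: ∂u_i/∂s_i = α_i − s_i = 0, so s_i* = α_i.
NE contributions = (1, 3, 5, 1); S = 10.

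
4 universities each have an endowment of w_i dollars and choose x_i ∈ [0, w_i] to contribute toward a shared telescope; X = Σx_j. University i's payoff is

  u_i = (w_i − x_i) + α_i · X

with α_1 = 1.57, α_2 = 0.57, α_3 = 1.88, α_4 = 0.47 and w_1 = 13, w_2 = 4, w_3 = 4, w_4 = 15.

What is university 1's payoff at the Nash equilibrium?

∂u_i/∂x_i = α_i − 1, so university i contributes w_i if α_i > 1, else 0.
α_i > 1 for i ∈ {1, 3}; NE contributions (13, 0, 4, 0), X = 17.
u_1 = (13 − 13) + 1.57·17 = 26.69.

26.69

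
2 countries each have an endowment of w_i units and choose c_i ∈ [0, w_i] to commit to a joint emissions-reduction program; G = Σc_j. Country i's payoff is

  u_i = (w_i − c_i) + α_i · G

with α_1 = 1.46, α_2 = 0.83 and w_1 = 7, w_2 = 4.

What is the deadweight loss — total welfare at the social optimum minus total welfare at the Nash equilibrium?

5.16

∂u_i/∂c_i = α_i − 1, so country i contributes w_i if α_i > 1, else 0.
α_i > 1 for i ∈ {1}; NE contributions (7, 0), G = 7.
W^NE = Σw_i − G^NE + (Σα_i)·G^NE = 11 + 1.29·7 = 20.03.
Planner: ∂(Σu_j)/∂c_i = Σα_j − 1 = 1.29 > 0, so everyone contributes w_i; G^SO = 11, W^SO = 11 + 1.29·11 = 25.19.
Deadweight loss = 5.16.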